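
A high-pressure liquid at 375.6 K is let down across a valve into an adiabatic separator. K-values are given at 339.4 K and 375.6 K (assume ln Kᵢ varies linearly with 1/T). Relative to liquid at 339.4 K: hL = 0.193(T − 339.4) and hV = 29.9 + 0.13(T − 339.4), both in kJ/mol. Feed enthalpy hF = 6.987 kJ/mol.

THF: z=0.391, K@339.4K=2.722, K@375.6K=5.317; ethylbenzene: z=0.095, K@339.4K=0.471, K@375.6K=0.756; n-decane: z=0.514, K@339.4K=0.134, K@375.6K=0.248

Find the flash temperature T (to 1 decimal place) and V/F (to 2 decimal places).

T = 345.5 K, V/F = 0.20

Adiabatic flash: solve Rachford–Rice at each trial T, then check hF = ψ·hV(T) + (1−ψ)·hL(T).
  T = 339.4 K: K = (2.722, 0.471, 0.134), RR gives ψ = 0.126, H_out = 3.762 kJ/mol
  T = 375.6 K: K = (5.317, 0.756, 0.248), RR gives ψ = 0.426, H_out = 18.752 kJ/mol
  T = 357.5 K: K = (3.869, 0.604, 0.185), RR gives ψ = 0.304, H_out = 12.231 kJ/mol
  T = 348.4 K: K = (3.257, 0.535, 0.158), RR gives ψ = 0.226, H_out = 8.377 kJ/mol
  T = 343.9 K: K = (2.981, 0.502, 0.146), RR gives ψ = 0.180, H_out = 6.202 kJ/mol
  T = 346.1 K: K = (3.114, 0.518, 0.152), RR gives ψ = 0.204, H_out = 7.294 kJ/mol
Linear interpolation between T = 343.9 (H_out = 6.202) and T = 346.1 (H_out = 7.294) on hF = 6.987 gives T ≈ 345.5 K, at which ψ = 0.20.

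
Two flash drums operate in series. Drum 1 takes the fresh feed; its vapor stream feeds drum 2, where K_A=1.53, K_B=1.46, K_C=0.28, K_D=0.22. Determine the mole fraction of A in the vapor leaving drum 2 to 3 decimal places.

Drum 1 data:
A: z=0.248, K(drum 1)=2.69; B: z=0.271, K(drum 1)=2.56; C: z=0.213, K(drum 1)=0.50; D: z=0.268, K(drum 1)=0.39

Drum 1:
Material balance + equilibrium reduce to Σ zᵢ(Kᵢ−1)/(1+ψ₁(Kᵢ−1)) = 0.
Feasibility: ΣzᵢKᵢ = 1.572, Σzᵢ/Kᵢ = 1.311 — both > 1, two phases present.
Newton iteration, ψ₁⁰ = 0.5:
  ψ₁ = 0.500: g = 0.0874, g' = -0.717 → ψ₁ = 0.622
  ψ₁ = 0.622: g = 0.0010, g' = -0.709 → ψ₁ = 0.623
Converged at ψ₁ = 0.623.
Drum-1 compositions:
  A: x = 0.121, y = 0.325
  B: x = 0.137, y = 0.352
  C: x = 0.309, y = 0.155
  D: x = 0.432, y = 0.169
Drum-2 feed = drum-1 vapor: z₂ = (0.3249, 0.3518, 0.1547, 0.1686).
Drum 2:
Newton iteration, ψ₂⁰ = 0.33:
  ψ₂ = 0.330: g = -0.0362, g' = -0.446 → ψ₂ = 0.249
  ψ₂ = 0.249: g = -0.0016, g' = -0.408 → ψ₂ = 0.245
Converged at ψ₂ = 0.245.
  A: x = 0.288, y = 0.440
  B: x = 0.316, y = 0.462
  C: x = 0.188, y = 0.053
  D: x = 0.208, y = 0.046

y_A (drum 2) = 0.440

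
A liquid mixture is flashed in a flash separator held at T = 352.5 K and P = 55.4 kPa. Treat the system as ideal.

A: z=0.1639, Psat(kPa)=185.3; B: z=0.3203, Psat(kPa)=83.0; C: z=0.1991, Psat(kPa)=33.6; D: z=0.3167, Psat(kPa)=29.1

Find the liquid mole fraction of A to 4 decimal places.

x_A = 0.0735

Raoult's law: Kᵢ = Pᵢˢᵃᵗ/P = Pᵢˢᵃᵗ/55.4.
  K_A = 185.3/55.4 = 3.344765, K_B = 83.0/55.4 = 1.498195, K_C = 33.6/55.4 = 0.606498, K_D = 29.1/55.4 = 0.525271
Rachford–Rice: g(ψ) = Σ zᵢ(Kᵢ−1)/(1+ψ(Kᵢ−1)) = 0.
Feasibility: ΣzᵢKᵢ = 1.3152, Σzᵢ/Kᵢ = 1.1940 — both > 1, two phases present.
Newton–Raphson from ψ = 0.46:
  ψ = 0.4600: g = 0.02670, g' = -0.4240 → ψ = 0.5230
  ψ = 0.5230: g = 0.00057, g' = -0.4070 → ψ = 0.5244
Converged at ψ = 0.5244.
Compositions from xᵢ = zᵢ/(1+ψ(Kᵢ−1)), yᵢ = Kᵢxᵢ:
  A: x = 0.0735, y = 0.2459
  B: x = 0.2540, y = 0.3805
  C: x = 0.2509, y = 0.1521
  D: x = 0.4217, y = 0.2215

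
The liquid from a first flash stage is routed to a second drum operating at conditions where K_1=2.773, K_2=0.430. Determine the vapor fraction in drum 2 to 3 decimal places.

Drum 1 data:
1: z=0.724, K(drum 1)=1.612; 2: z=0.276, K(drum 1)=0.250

V/F (drum 2) = 0.713

Drum 1:
Let ψ₁ = V/F and solve Σ zᵢ(Kᵢ−1)/(1+ψ₁(Kᵢ−1)) = 0.
Feasibility: ΣzᵢKᵢ = 1.236, Σzᵢ/Kᵢ = 1.553 — both > 1, two phases present.
Newton iteration, ψ₁⁰ = 0.5:
  ψ₁ = 0.500: g = 0.0081, g' = -0.556 → ψ₁ = 0.515
  ψ₁ = 0.515: g = -0.0001, g' = -0.568 → ψ₁ = 0.514
Converged at ψ₁ = 0.514.
Drum-1 compositions:
  1: x = 0.551, y = 0.888
  2: x = 0.449, y = 0.112
Drum-2 feed = drum-1 liquid: z₂ = (0.5507, 0.4493).
Drum 2:
Let ψ₂ = V/F and solve Σ zᵢ(Kᵢ−1)/(1+ψ₂(Kᵢ−1)) = 0.
Feasibility: ΣzᵢKᵢ = 1.720, Σzᵢ/Kᵢ = 1.244 — both > 1, two phases present.
Binary case is linear: z₁(K₁−1)(1+ψ₂(K₂−1)) + z₂(K₂−1)(1+ψ₂(K₁−1)) = 0
⇒ ψ₂ = [z₁(K₁−1)+z₂(K₂−1)] / [−(K₁−1)(K₂−1)] = 0.7202/1.0106 = 0.713
  1: x = 0.243, y = 0.675
  2: x = 0.757, y = 0.325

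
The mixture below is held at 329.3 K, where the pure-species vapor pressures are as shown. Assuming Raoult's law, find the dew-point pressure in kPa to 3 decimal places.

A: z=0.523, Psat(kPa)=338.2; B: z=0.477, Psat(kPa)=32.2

Pdew = 61.124 kPa

At the dew point ψ → 1, so Σzᵢ/Kᵢ = 1 with Kᵢ = Pᵢˢᵃᵗ/P ⇒ 1/P = Σzᵢ/Pᵢˢᵃᵗ.
1/P = 0.523/338.2 + 0.477/32.2 = 0.016360 ⇒ P = 61.124 kPa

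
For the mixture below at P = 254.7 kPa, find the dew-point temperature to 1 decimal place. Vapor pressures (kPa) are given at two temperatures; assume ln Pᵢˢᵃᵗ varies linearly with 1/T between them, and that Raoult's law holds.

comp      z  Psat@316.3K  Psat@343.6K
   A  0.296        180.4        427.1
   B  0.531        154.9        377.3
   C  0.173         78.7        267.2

Dew-point temperature: Σzᵢ·P/Pᵢˢᵃᵗ(T) = 1. Interpolate ln Pᵢˢᵃᵗ = aᵢ + bᵢ/T.
  T = 316.3 K: ΣzᵢP/Pᵢˢᵃᵗ = 1.8509
  T = 343.6 K: ΣzᵢP/Pᵢˢᵃᵗ = 0.6999
  T = 330.0 K: ΣzᵢP/Pᵢˢᵃᵗ = 1.1103
  T = 336.8 K: ΣzᵢP/Pᵢˢᵃᵗ = 0.8769
  T = 333.4 K: ΣzᵢP/Pᵢˢᵃᵗ = 0.9854
  T = 331.7 K: ΣzᵢP/Pᵢˢᵃᵗ = 1.0456
Interpolating between 331.7 K and 333.4 K gives T ≈ 333.0 K.

T = 333.0 K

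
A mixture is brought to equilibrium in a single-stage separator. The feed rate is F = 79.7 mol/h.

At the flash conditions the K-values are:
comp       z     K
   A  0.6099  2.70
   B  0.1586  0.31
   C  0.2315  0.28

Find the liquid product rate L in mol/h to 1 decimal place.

L = 29.3 mol/h

Newton iteration, ψ⁰ = 0.37:
  ψ = 0.3700: g = 0.26232, g' = -1.0234 → ψ = 0.6263
  ψ = 0.6263: g = 0.00585, g' = -1.0457 → ψ = 0.6319
Converged at ψ = 0.6319.
Then V = ψ·F = 0.6319·79.7 = 50.4 mol/h and L = F − V = 29.3 mol/h.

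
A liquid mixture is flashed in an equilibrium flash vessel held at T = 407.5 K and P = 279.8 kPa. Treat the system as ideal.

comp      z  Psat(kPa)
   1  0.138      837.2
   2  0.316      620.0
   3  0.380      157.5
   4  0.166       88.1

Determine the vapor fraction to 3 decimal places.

ψ = 0.486

Raoult's law: Kᵢ = Pᵢˢᵃᵗ/P = Pᵢˢᵃᵗ/279.8.
  K_1 = 837.2/279.8 = 2.99214, K_2 = 620.0/279.8 = 2.21587, K_3 = 157.5/279.8 = 0.56290, K_4 = 88.1/279.8 = 0.31487
Material balance + equilibrium reduce to Σ zᵢ(Kᵢ−1)/(1+ψ(Kᵢ−1)) = 0.
g(0) = ΣzᵢKᵢ − 1 = 0.379 and g(1) = 1 − Σzᵢ/Kᵢ = -0.391, so a root lies in (0, 1).
Newton iteration, ψ⁰ = 0.5:
  ψ = 0.500: g = -0.0089, g' = -0.617 → ψ = 0.486
Converged at ψ = 0.486.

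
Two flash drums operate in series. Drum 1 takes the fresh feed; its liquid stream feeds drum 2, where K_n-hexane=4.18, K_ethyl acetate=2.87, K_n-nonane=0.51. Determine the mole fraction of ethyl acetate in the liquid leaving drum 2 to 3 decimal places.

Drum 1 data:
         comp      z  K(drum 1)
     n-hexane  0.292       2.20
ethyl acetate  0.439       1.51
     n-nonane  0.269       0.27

Drum 1:
Let ψ₁ = V/F and solve Σ zᵢ(Kᵢ−1)/(1+ψ₁(Kᵢ−1)) = 0.
Feasibility: ΣzᵢKᵢ = 1.378, Σzᵢ/Kᵢ = 1.420 — both > 1, two phases present.
Newton–Raphson from ψ₁ = 0.5:
  ψ₁ = 0.500: g = 0.0882, g' = -0.592 → ψ₁ = 0.649
  ψ₁ = 0.649: g = -0.0079, g' = -0.715 → ψ₁ = 0.638
Converged at ψ₁ = 0.638.
Drum-1 compositions:
  n-hexane: x = 0.165, y = 0.364
  ethyl acetate: x = 0.331, y = 0.500
  n-nonane: x = 0.503, y = 0.136
Drum-2 feed = drum-1 liquid: z₂ = (0.1654, 0.3313, 0.5033).
Drum 2:
Let ψ₂ = V/F and solve Σ zᵢ(Kᵢ−1)/(1+ψ₂(Kᵢ−1)) = 0.
g(0) = ΣzᵢKᵢ − 1 = 0.899 and g(1) = 1 − Σzᵢ/Kᵢ = -0.142, so a root lies in (0, 1).
Newton–Raphson from ψ₂ = 0.5:
  ψ₂ = 0.500: g = 0.1966, g' = -0.771 → ψ₂ = 0.755
  ψ₂ = 0.755: g = 0.0200, g' = -0.648 → ψ₂ = 0.786
Converged at ψ₂ = 0.786.
  n-hexane: x = 0.047, y = 0.198
  ethyl acetate: x = 0.134, y = 0.385
  n-nonane: x = 0.819, y = 0.417

x_ethyl acetate (drum 2) = 0.134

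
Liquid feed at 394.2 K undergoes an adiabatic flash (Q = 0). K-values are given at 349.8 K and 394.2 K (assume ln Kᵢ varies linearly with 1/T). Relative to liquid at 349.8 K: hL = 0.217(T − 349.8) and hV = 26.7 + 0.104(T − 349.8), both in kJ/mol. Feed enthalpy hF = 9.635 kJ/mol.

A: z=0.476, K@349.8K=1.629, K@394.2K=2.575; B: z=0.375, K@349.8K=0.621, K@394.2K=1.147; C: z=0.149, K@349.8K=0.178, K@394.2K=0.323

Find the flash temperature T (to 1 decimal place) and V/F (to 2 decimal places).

T = 356.4 K, V/F = 0.32

Adiabatic flash: solve Rachford–Rice at each trial T, then check hF = ψ·hV(T) + (1−ψ)·hL(T).
  T = 349.8 K: K = (1.629, 0.621, 0.178), RR gives ψ = 0.101, H_out = 2.710 kJ/mol
  T = 394.2 K: K = (2.575, 1.147, 0.323), RR gives ψ = 1.000, H_out = 31.318 kJ/mol
  T = 372.0 K: K = (2.076, 0.860, 0.244), RR gives ψ = 0.690, H_out = 21.520 kJ/mol
  T = 360.9 K: K = (1.846, 0.734, 0.209), RR gives ψ = 0.440, H_out = 13.604 kJ/mol
  T = 355.4 K: K = (1.737, 0.677, 0.193), RR gives ψ = 0.286, H_out = 8.660 kJ/mol
  T = 358.1 K: K = (1.790, 0.705, 0.201), RR gives ψ = 0.364, H_out = 11.185 kJ/mol
  T = 356.8 K: K = (1.764, 0.691, 0.197), RR gives ψ = 0.327, H_out = 9.994 kJ/mol
Linear interpolation between T = 355.4 (H_out = 8.660) and T = 356.8 (H_out = 9.994) on hF = 9.635 gives T ≈ 356.4 K, at which ψ = 0.32.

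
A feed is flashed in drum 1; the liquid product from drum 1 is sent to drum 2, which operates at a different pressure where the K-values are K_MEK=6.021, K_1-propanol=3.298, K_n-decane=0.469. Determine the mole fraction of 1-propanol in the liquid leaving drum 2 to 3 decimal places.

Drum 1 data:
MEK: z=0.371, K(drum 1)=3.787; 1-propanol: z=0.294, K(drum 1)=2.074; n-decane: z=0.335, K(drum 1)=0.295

x_1-propanol (drum 2) = 0.095

Drum 1:
Let ψ₁ = V/F and solve Σ zᵢ(Kᵢ−1)/(1+ψ₁(Kᵢ−1)) = 0.
g(0) = ΣzᵢKᵢ − 1 = 1.114 and g(1) = 1 − Σzᵢ/Kᵢ = -0.375, so a root lies in (0, 1).
Iterate (Newton) starting at ψ₁ = 0.5:
  ψ₁ = 0.500: g = 0.2727, g' = -1.044 → ψ₁ = 0.761
  ψ₁ = 0.761: g = -0.0048, g' = -1.174 → ψ₁ = 0.757
Converged at ψ₁ = 0.757.
Drum-1 compositions:
  MEK: x = 0.119, y = 0.452
  1-propanol: x = 0.162, y = 0.336
  n-decane: x = 0.719, y = 0.212
Drum-2 feed = drum-1 liquid: z₂ = (0.1193, 0.1621, 0.7186).
Drum 2:
Let ψ₂ = V/F and solve Σ zᵢ(Kᵢ−1)/(1+ψ₂(Kᵢ−1)) = 0.
g(0) = ΣzᵢKᵢ − 1 = 0.590 and g(1) = 1 − Σzᵢ/Kᵢ = -0.601, so a root lies in (0, 1).
Newton–Raphson from ψ₂ = 0.5:
  ψ₂ = 0.500: g = -0.1755, g' = -0.805 → ψ₂ = 0.282
  ψ₂ = 0.282: g = 0.0252, g' = -1.111 → ψ₂ = 0.305
Converged at ψ₂ = 0.305.
  MEK: x = 0.047, y = 0.284
  1-propanol: x = 0.095, y = 0.314
  n-decane: x = 0.858, y = 0.402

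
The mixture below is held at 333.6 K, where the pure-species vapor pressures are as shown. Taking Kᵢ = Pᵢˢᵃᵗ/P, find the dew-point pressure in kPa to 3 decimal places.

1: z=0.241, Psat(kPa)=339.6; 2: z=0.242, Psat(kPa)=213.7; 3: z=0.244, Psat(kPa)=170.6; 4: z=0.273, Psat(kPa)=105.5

Pdew = 170.648 kPa

At the dew point ψ → 1, so Σzᵢ/Kᵢ = 1 with Kᵢ = Pᵢˢᵃᵗ/P ⇒ 1/P = Σzᵢ/Pᵢˢᵃᵗ.
1/P = 0.241/339.6 + 0.242/213.7 + 0.244/170.6 + 0.273/105.5 = 0.005860 ⇒ P = 170.648 kPa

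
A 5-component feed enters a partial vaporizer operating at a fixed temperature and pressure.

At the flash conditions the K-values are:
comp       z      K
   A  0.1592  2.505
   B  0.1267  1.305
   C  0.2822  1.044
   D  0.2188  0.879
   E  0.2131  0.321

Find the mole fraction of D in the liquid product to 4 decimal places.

Rachford–Rice: g(ψ) = Σ zᵢ(Kᵢ−1)/(1+ψ(Kᵢ−1)) = 0.
Check two-phase: ΣzᵢKᵢ = 1.1195 > 1 and Σzᵢ/Kᵢ = 1.3437 > 1, so g(0) = 0.1195 > 0 and g(1) = -0.3437 < 0.
Iterate (Newton) starting at ψ = 0.5:
  ψ = 0.5000: g = -0.06485, g' = -0.3556 → ψ = 0.3176
  ψ = 0.3176: g = -0.00244, g' = -0.3386 → ψ = 0.3104
Converged at ψ = 0.3104.
Compositions from xᵢ = zᵢ/(1+ψ(Kᵢ−1)), yᵢ = Kᵢxᵢ:
  A: x = 0.1085, y = 0.2718
  B: x = 0.1157, y = 0.1510
  C: x = 0.2784, y = 0.2906
  D: x = 0.2273, y = 0.1998
  E: x = 0.2700, y = 0.0867

x_D = 0.2273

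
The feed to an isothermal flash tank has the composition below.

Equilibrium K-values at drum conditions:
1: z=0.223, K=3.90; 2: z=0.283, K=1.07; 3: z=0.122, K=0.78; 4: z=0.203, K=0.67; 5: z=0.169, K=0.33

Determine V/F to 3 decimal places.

V/F = 0.505

Material balance + equilibrium reduce to Σ zᵢ(Kᵢ−1)/(1+V/F(Kᵢ−1)) = 0.
Check two-phase: ΣzᵢKᵢ = 1.459 > 1 and Σzᵢ/Kᵢ = 1.293 > 1, so g(0) = 0.459 > 0 and g(1) = -0.293 < 0.
Iterate (Newton) starting at V/F = 0.59:
  V/F = 0.590: g = -0.0437, g' = -0.506 → V/F = 0.504
  V/F = 0.504: g = 0.0006, g' = -0.523 → V/F = 0.505
Converged at V/F = 0.505.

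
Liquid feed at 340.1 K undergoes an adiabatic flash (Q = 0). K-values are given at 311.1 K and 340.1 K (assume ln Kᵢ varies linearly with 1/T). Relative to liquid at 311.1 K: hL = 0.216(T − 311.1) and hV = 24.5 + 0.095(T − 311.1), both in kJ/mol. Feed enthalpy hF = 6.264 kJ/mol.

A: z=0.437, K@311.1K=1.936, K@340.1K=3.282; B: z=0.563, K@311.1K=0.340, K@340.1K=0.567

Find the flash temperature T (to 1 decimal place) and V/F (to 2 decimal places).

T = 316.5 K, V/F = 0.21

Adiabatic flash: solve Rachford–Rice at each trial T, then check hF = ψ·hV(T) + (1−ψ)·hL(T).
  T = 311.1 K: K = (1.936, 0.340), RR gives ψ = 0.061, H_out = 1.485 kJ/mol
  T = 340.1 K: K = (3.282, 0.567), RR gives ψ = 0.763, H_out = 22.270 kJ/mol
  T = 325.6 K: K = (2.551, 0.444), RR gives ψ = 0.423, H_out = 12.753 kJ/mol
  T = 318.4 K: K = (2.231, 0.390), RR gives ψ = 0.259, H_out = 7.700 kJ/mol
  T = 314.8 K: K = (2.082, 0.365), RR gives ψ = 0.168, H_out = 4.833 kJ/mol
  T = 316.6 K: K = (2.156, 0.377), RR gives ψ = 0.215, H_out = 6.306 kJ/mol
Linear interpolation between T = 314.8 (H_out = 4.833) and T = 316.6 (H_out = 6.306) on hF = 6.264 gives T ≈ 316.5 K, at which ψ = 0.21.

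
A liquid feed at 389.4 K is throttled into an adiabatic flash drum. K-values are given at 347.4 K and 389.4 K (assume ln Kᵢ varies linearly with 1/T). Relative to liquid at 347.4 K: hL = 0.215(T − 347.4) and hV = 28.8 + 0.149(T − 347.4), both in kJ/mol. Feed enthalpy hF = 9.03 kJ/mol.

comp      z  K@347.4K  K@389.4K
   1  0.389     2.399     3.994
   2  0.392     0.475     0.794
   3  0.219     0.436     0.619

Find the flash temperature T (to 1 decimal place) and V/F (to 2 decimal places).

Adiabatic flash: solve Rachford–Rice at each trial T, then check hF = ψ·hV(T) + (1−ψ)·hL(T).
  T = 347.4 K: K = (2.399, 0.475, 0.436), RR gives ψ = 0.285, H_out = 8.203 kJ/mol
  T = 389.4 K: K = (3.994, 0.794, 0.619), RR gives ψ = 1.000, H_out = 35.058 kJ/mol
  T = 368.4 K: K = (3.141, 0.623, 0.525), RR gives ψ = 0.654, H_out = 22.439 kJ/mol
  T = 357.9 K: K = (2.756, 0.546, 0.480), RR gives ψ = 0.465, H_out = 15.338 kJ/mol
  T = 352.6 K: K = (2.572, 0.510, 0.457), RR gives ψ = 0.375, H_out = 11.789 kJ/mol
  T = 350.0 K: K = (2.485, 0.492, 0.447), RR gives ψ = 0.330, H_out = 10.015 kJ/mol
  T = 348.7 K: K = (2.442, 0.484, 0.441), RR gives ψ = 0.308, H_out = 9.115 kJ/mol
Linear interpolation between T = 347.4 (H_out = 8.203) and T = 348.7 (H_out = 9.115) on hF = 9.03 gives T ≈ 348.6 K, at which ψ = 0.31.

T = 348.6 K, V/F = 0.31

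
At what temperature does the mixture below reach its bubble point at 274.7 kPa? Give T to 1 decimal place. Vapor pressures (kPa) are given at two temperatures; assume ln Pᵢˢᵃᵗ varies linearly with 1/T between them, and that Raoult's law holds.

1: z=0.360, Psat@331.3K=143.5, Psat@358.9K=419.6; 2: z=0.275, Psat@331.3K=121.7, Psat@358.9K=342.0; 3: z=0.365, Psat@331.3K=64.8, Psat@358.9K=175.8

Bubble-point temperature: ΣzᵢPᵢˢᵃᵗ(T) = P. Interpolate ln Pᵢˢᵃᵗ = aᵢ + bᵢ/T.
  T = 331.3 K: ΣzᵢPᵢˢᵃᵗ = 108.78 kPa
  T = 358.9 K: ΣzᵢPᵢˢᵃᵗ = 309.27 kPa
  T = 345.1 K: ΣzᵢPᵢˢᵃᵗ = 187.27 kPa
  T = 352.0 K: ΣzᵢPᵢˢᵃᵗ = 241.84 kPa
  T = 355.4 K: ΣzᵢPᵢˢᵃᵗ = 273.32 kPa
  T = 357.1 K: ΣzᵢPᵢˢᵃᵗ = 290.32 kPa
Interpolating between 355.4 K and 357.1 K gives T ≈ 355.5 K.

T = 355.5 K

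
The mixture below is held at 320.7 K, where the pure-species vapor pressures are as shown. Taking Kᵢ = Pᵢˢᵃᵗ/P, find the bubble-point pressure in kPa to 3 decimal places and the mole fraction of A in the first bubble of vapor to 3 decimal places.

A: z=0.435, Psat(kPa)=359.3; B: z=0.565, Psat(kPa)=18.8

At the bubble point ψ → 0, so ΣzᵢKᵢ = 1 with Kᵢ = Pᵢˢᵃᵗ/P ⇒ P = ΣzᵢPᵢˢᵃᵗ.
P = 0.435·359.3 + 0.565·18.8 = 166.918 kPa
yᵢ = zᵢPᵢˢᵃᵗ/P ⇒ y_A = 0.435·359.3/166.918 = 0.936

Pbub = 166.918 kPa, y_A = 0.936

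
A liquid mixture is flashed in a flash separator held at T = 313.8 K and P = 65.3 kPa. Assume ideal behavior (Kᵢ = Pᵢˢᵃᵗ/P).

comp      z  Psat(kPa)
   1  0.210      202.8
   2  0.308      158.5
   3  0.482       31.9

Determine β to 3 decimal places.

β = 0.724

Raoult's law: Kᵢ = Pᵢˢᵃᵗ/P = Pᵢˢᵃᵗ/65.3.
  K_1 = 202.8/65.3 = 3.10567, K_2 = 158.5/65.3 = 2.42726, K_3 = 31.9/65.3 = 0.48851
Newton iteration, β⁰ = 0.5:
  β = 0.500: g = 0.1407, g' = -0.662 → β = 0.712
  β = 0.712: g = 0.0070, g' = -0.615 → β = 0.724
Converged at β = 0.724.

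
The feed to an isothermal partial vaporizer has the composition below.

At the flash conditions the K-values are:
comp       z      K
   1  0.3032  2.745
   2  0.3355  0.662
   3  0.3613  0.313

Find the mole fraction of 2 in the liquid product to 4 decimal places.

x_2 = 0.3570

Iterate (Newton) starting at ψ = 0.49:
  ψ = 0.4900: g = -0.22487, g' = -0.7108 → ψ = 0.1737
  ψ = 0.1737: g = 0.00373, g' = -0.8069 → ψ = 0.1783
Converged at ψ = 0.1783.
Compositions from xᵢ = zᵢ/(1+ψ(Kᵢ−1)), yᵢ = Kᵢxᵢ:
  1: x = 0.2313, y = 0.6348
  2: x = 0.3570, y = 0.2363
  3: x = 0.4117, y = 0.1289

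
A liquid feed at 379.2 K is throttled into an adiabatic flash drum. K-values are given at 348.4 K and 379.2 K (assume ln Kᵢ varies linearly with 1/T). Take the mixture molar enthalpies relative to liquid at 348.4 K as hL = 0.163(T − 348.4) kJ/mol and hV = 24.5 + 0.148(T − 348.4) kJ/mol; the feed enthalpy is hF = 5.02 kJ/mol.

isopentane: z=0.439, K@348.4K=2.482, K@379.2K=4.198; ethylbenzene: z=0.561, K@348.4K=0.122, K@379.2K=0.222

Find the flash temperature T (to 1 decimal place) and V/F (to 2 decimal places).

Adiabatic flash: solve Rachford–Rice at each trial T, then check hF = ψ·hV(T) + (1−ψ)·hL(T).
  T = 348.4 K: K = (2.482, 0.122), RR gives ψ = 0.121, H_out = 2.976 kJ/mol
  T = 379.2 K: K = (4.198, 0.222), RR gives ψ = 0.389, H_out = 14.367 kJ/mol
  T = 363.8 K: K = (3.264, 0.167), RR gives ψ = 0.279, H_out = 9.282 kJ/mol
  T = 356.1 K: K = (2.855, 0.143), RR gives ψ = 0.210, H_out = 6.372 kJ/mol
  T = 352.2 K: K = (2.661, 0.132), RR gives ψ = 0.168, H_out = 4.730 kJ/mol
  T = 354.1 K: K = (2.754, 0.137), RR gives ψ = 0.189, H_out = 5.547 kJ/mol
Linear interpolation between T = 352.2 (H_out = 4.730) and T = 354.1 (H_out = 5.547) on hF = 5.02 gives T ≈ 352.9 K, at which ψ = 0.18.

T = 352.9 K, V/F = 0.18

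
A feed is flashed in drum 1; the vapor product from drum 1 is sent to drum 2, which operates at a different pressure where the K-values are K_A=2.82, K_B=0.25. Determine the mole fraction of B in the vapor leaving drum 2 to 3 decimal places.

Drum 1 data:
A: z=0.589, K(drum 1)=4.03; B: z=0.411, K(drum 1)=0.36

y_B (drum 2) = 0.177

Drum 1:
Rachford–Rice: g(ψ₁) = Σ zᵢ(Kᵢ−1)/(1+ψ₁(Kᵢ−1)) = 0.
Check two-phase: ΣzᵢKᵢ = 2.522 > 1 and Σzᵢ/Kᵢ = 1.288 > 1, so g(0) = 1.522 > 0 and g(1) = -0.288 < 0.
Binary case is linear: z₁(K₁−1)(1+ψ₁(K₂−1)) + z₂(K₂−1)(1+ψ₁(K₁−1)) = 0
⇒ ψ₁ = [z₁(K₁−1)+z₂(K₂−1)] / [−(K₁−1)(K₂−1)] = 1.5216/1.9392 = 0.785
Drum-1 compositions:
  A: x = 0.174, y = 0.703
  B: x = 0.826, y = 0.297
Drum-2 feed = drum-1 vapor: z₂ = (0.7028, 0.2972).
Drum 2:
Let ψ₂ = V/F and solve Σ zᵢ(Kᵢ−1)/(1+ψ₂(Kᵢ−1)) = 0.
g(0) = ΣzᵢKᵢ − 1 = 1.056 and g(1) = 1 − Σzᵢ/Kᵢ = -0.438, so a root lies in (0, 1).
Binary case is linear: z₁(K₁−1)(1+ψ₂(K₂−1)) + z₂(K₂−1)(1+ψ₂(K₁−1)) = 0
⇒ ψ₂ = [z₁(K₁−1)+z₂(K₂−1)] / [−(K₁−1)(K₂−1)] = 1.0561/1.3650 = 0.774
  A: x = 0.292, y = 0.823
  B: x = 0.708, y = 0.177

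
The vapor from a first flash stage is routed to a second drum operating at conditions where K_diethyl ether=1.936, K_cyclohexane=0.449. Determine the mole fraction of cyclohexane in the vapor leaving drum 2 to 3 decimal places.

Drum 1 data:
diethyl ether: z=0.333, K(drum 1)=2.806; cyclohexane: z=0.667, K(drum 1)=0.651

y_cyclohexane (drum 2) = 0.283

Drum 1:
Rachford–Rice: g(ψ₁) = Σ zᵢ(Kᵢ−1)/(1+ψ₁(Kᵢ−1)) = 0.
g(0) = ΣzᵢKᵢ − 1 = 0.369 and g(1) = 1 − Σzᵢ/Kᵢ = -0.143, so a root lies in (0, 1).
Newton–Raphson from ψ₁ = 0.69:
  ψ₁ = 0.690: g = -0.0389, g' = -0.356 → ψ₁ = 0.581
  ψ₁ = 0.581: g = 0.0015, g' = -0.386 → ψ₁ = 0.585
Converged at ψ₁ = 0.585.
Drum-1 compositions:
  diethyl ether: x = 0.162, y = 0.454
  cyclohexane: x = 0.838, y = 0.546
Drum-2 feed = drum-1 vapor: z₂ = (0.4544, 0.5456).
Drum 2:
Binary case is linear: z₁(K₁−1)(1+ψ₂(K₂−1)) + z₂(K₂−1)(1+ψ₂(K₁−1)) = 0
⇒ ψ₂ = [z₁(K₁−1)+z₂(K₂−1)] / [−(K₁−1)(K₂−1)] = 0.1247/0.5157 = 0.242
  diethyl ether: x = 0.371, y = 0.717
  cyclohexane: x = 0.629, y = 0.283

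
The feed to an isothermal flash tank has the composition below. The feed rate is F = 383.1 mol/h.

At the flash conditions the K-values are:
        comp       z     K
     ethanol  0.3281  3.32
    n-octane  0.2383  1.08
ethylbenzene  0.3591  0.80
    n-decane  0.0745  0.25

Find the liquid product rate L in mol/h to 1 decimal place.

Material balance + equilibrium reduce to Σ zᵢ(Kᵢ−1)/(1+ψ(Kᵢ−1)) = 0.
Check two-phase: ΣzᵢKᵢ = 1.6526 > 1 and Σzᵢ/Kᵢ = 1.0663 > 1, so g(0) = 0.6526 > 0 and g(1) = -0.0663 < 0.
Iterate (Newton) starting at ψ = 0.5:
  ψ = 0.5000: g = 0.20153, g' = -0.5049 → ψ = 0.8991
  ψ = 0.8991: g = 0.00530, g' = -0.6033 → ψ = 0.9079
  ψ = 0.9079: g = -0.00006, g' = -0.6174 → ψ = 0.9078
Converged at ψ = 0.9078.
Then V = ψ·F = 0.9078·383.1 = 347.8 mol/h and L = F − V = 35.3 mol/h.

L = 35.3 mol/h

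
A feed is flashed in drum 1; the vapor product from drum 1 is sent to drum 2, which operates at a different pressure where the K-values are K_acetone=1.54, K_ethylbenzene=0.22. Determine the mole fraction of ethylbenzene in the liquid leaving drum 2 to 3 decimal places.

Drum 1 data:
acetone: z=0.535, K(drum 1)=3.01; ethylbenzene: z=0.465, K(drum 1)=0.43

Drum 1:
Rachford–Rice: g(ψ₁) = Σ zᵢ(Kᵢ−1)/(1+ψ₁(Kᵢ−1)) = 0.
g(0) = ΣzᵢKᵢ − 1 = 0.810 and g(1) = 1 − Σzᵢ/Kᵢ = -0.259, so a root lies in (0, 1).
Iterate (Newton) starting at ψ₁ = 0.38:
  ψ₁ = 0.380: g = 0.2713, g' = -0.941 → ψ₁ = 0.668
  ψ₁ = 0.668: g = 0.0307, g' = -0.788 → ψ₁ = 0.707
Converged at ψ₁ = 0.707.
Drum-1 compositions:
  acetone: x = 0.221, y = 0.665
  ethylbenzene: x = 0.779, y = 0.335
Drum-2 feed = drum-1 vapor: z₂ = (0.6650, 0.3350).
Drum 2:
Rachford–Rice: g(ψ₂) = Σ zᵢ(Kᵢ−1)/(1+ψ₂(Kᵢ−1)) = 0.
Feasibility: ΣzᵢKᵢ = 1.098, Σzᵢ/Kᵢ = 1.955 — both > 1, two phases present.
Binary case is linear: z₁(K₁−1)(1+ψ₂(K₂−1)) + z₂(K₂−1)(1+ψ₂(K₁−1)) = 0
⇒ ψ₂ = [z₁(K₁−1)+z₂(K₂−1)] / [−(K₁−1)(K₂−1)] = 0.0978/0.4212 = 0.232
  acetone: x = 0.591, y = 0.910
  ethylbenzene: x = 0.409, y = 0.090

x_ethylbenzene (drum 2) = 0.409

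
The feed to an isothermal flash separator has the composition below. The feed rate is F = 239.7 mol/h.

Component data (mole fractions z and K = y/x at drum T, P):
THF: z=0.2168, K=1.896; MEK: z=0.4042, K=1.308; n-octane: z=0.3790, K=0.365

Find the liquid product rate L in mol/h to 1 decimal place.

L = 187.6 mol/h

Let ψ = V/F and solve Σ zᵢ(Kᵢ−1)/(1+ψ(Kᵢ−1)) = 0.
Feasibility: ΣzᵢKᵢ = 1.0781, Σzᵢ/Kᵢ = 1.4617 — both > 1, two phases present.
Newton–Raphson from ψ = 0.47:
  ψ = 0.4700: g = -0.09761, g' = -0.4259 → ψ = 0.2408
  ψ = 0.2408: g = -0.00845, g' = -0.3640 → ψ = 0.2176
Converged at ψ = 0.2176.
Then V = ψ·F = 0.2176·239.7 = 52.1 mol/h and L = F − V = 187.6 mol/h.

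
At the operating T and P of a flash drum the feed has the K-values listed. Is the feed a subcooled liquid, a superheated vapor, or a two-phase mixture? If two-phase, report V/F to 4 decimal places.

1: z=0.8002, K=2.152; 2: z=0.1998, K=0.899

ΣzᵢKᵢ = 1.9017; Σzᵢ/Kᵢ = 0.5941.
Since Σzᵢ/Kᵢ < 1 the mixture is above its dew point — single vapor phase.

superheated vapor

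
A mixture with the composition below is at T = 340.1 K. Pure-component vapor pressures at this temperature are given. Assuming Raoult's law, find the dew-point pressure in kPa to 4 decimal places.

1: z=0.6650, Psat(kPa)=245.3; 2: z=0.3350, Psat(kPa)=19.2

Pdew = 49.6059 kPa

At the dew point ψ → 1, so Σzᵢ/Kᵢ = 1 with Kᵢ = Pᵢˢᵃᵗ/P ⇒ 1/P = Σzᵢ/Pᵢˢᵃᵗ.
1/P = 0.6650/245.3 + 0.3350/19.2 = 0.0201589 ⇒ P = 49.6059 kPa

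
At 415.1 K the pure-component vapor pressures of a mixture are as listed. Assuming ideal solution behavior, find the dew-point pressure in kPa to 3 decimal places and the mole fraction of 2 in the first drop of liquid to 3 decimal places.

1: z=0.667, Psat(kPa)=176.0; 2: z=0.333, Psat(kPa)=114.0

At the dew point ψ → 1, so Σzᵢ/Kᵢ = 1 with Kᵢ = Pᵢˢᵃᵗ/P ⇒ 1/P = Σzᵢ/Pᵢˢᵃᵗ.
1/P = 0.667/176.0 + 0.333/114.0 = 0.006711 ⇒ P = 149.013 kPa
xᵢ = zᵢP/Pᵢˢᵃᵗ ⇒ x_2 = 0.333·149.013/114.0 = 0.435

Pdew = 149.013 kPa, x_2 = 0.435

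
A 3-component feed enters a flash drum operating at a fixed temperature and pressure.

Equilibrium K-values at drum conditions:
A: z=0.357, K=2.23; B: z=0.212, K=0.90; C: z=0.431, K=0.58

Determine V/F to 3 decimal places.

V/F = 0.563

Material balance + equilibrium reduce to Σ zᵢ(Kᵢ−1)/(1+V/F(Kᵢ−1)) = 0.
g(0) = ΣzᵢKᵢ − 1 = 0.237 and g(1) = 1 − Σzᵢ/Kᵢ = -0.139, so a root lies in (0, 1).
Iterate (Newton) starting at V/F = 0.37:
  V/F = 0.370: g = 0.0654, g' = -0.364 → V/F = 0.550
  V/F = 0.550: g = 0.0042, g' = -0.323 → V/F = 0.563
Converged at V/F = 0.563.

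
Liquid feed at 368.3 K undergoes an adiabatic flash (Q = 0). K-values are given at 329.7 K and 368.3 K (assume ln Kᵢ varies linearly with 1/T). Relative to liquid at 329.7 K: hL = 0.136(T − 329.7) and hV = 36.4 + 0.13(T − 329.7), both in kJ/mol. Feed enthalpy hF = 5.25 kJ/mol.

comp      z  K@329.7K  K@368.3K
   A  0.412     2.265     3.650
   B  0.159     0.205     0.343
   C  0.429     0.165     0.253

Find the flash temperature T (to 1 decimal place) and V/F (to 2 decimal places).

Adiabatic flash: solve Rachford–Rice at each trial T, then check hF = ψ·hV(T) + (1−ψ)·hL(T).
  T = 329.7 K: K = (2.265, 0.205, 0.165), RR gives ψ = 0.035, H_out = 1.276 kJ/mol
  T = 368.3 K: K = (3.650, 0.343, 0.253), RR gives ψ = 0.348, H_out = 17.824 kJ/mol
  T = 349.0 K: K = (2.913, 0.269, 0.207), RR gives ψ = 0.223, H_out = 10.723 kJ/mol
  T = 339.4 K: K = (2.580, 0.236, 0.185), RR gives ψ = 0.142, H_out = 6.484 kJ/mol
  T = 334.5 K: K = (2.418, 0.220, 0.175), RR gives ψ = 0.092, H_out = 4.003 kJ/mol
  T = 336.9 K: K = (2.496, 0.228, 0.180), RR gives ψ = 0.118, H_out = 5.252 kJ/mol
Linear interpolation between T = 334.5 (H_out = 4.003) and T = 336.9 (H_out = 5.252) on hF = 5.25 gives T ≈ 336.9 K, at which ψ = 0.12.

T = 336.9 K, V/F = 0.12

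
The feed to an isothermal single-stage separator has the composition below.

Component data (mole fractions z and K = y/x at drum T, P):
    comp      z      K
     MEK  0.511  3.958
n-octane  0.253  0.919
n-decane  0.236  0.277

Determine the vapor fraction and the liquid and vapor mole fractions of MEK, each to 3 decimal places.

ψ = 0.820, x_MEK = 0.149, y_MEK = 0.590

Rachford–Rice: g(ψ) = Σ zᵢ(Kᵢ−1)/(1+ψ(Kᵢ−1)) = 0.
Check two-phase: ΣzᵢKᵢ = 2.320 > 1 and Σzᵢ/Kᵢ = 1.256 > 1, so g(0) = 1.320 > 0 and g(1) = -0.256 < 0.
Iterate (Newton) starting at ψ = 0.36:
  ψ = 0.360: g = 0.4802, g' = -1.276 → ψ = 0.736
  ψ = 0.736: g = 0.0889, g' = -1.009 → ψ = 0.825
  ψ = 0.825: g = -0.0049, g' = -1.136 → ψ = 0.820
Converged at ψ = 0.820.
Compositions from xᵢ = zᵢ/(1+ψ(Kᵢ−1)), yᵢ = Kᵢxᵢ:
  MEK: x = 0.149, y = 0.590
  n-octane: x = 0.271, y = 0.249
  n-decane: x = 0.580, y = 0.161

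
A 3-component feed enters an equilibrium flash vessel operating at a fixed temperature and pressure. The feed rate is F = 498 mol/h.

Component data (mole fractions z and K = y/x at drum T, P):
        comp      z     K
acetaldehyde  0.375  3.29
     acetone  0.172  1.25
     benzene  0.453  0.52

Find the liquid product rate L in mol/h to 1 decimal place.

L = 112.7 mol/h

Let ψ = V/F and solve Σ zᵢ(Kᵢ−1)/(1+ψ(Kᵢ−1)) = 0.
g(0) = ΣzᵢKᵢ − 1 = 0.684 and g(1) = 1 − Σzᵢ/Kᵢ = -0.123, so a root lies in (0, 1).
Newton iteration, ψ⁰ = 0.5:
  ψ = 0.500: g = 0.1525, g' = -0.617 → ψ = 0.747
  ψ = 0.747: g = 0.0139, g' = -0.529 → ψ = 0.774
Converged at ψ = 0.774.
Then V = ψ·F = 0.7736·498 = 385.3 mol/h and L = F − V = 112.7 mol/h.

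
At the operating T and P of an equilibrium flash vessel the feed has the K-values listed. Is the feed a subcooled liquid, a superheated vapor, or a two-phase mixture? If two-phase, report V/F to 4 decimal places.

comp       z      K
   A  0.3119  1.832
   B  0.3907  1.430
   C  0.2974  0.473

two-phase, V/F = 0.8266

ΣzᵢKᵢ = 1.2708; Σzᵢ/Kᵢ = 1.0722.
Both exceed 1, so a two-phase solution exists.
Rachford–Rice: g(ψ) = Σ zᵢ(Kᵢ−1)/(1+ψ(Kᵢ−1)) = 0.
Newton–Raphson from ψ = 0.5:
  ψ = 0.5000: g = 0.10873, g' = -0.3089 → ψ = 0.8520
  ψ = 0.8520: g = -0.00964, g' = -0.3847 → ψ = 0.8269
  ψ = 0.8269: g = -0.00013, g' = -0.3746 → ψ = 0.8266
Converged at ψ = 0.8266.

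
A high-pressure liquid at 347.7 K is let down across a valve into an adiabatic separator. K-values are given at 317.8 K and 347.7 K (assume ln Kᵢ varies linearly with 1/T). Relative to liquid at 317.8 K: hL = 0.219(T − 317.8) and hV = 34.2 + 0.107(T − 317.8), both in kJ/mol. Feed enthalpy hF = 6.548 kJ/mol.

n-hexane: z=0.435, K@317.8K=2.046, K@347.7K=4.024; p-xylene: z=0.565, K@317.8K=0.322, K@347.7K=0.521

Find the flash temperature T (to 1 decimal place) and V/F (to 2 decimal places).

Adiabatic flash: solve Rachford–Rice at each trial T, then check hF = ψ·hV(T) + (1−ψ)·hL(T).
  T = 317.8 K: K = (2.046, 0.322), RR gives ψ = 0.101, H_out = 3.469 kJ/mol
  T = 347.7 K: K = (4.024, 0.521), RR gives ψ = 0.721, H_out = 28.801 kJ/mol
  T = 332.8 K: K = (2.917, 0.414), RR gives ψ = 0.448, H_out = 17.854 kJ/mol
  T = 325.3 K: K = (2.453, 0.366), RR gives ψ = 0.298, H_out = 11.570 kJ/mol
  T = 321.6 K: K = (2.245, 0.344), RR gives ψ = 0.209, H_out = 7.905 kJ/mol
  T = 319.7 K: K = (2.144, 0.333), RR gives ψ = 0.158, H_out = 5.791 kJ/mol
Linear interpolation between T = 319.7 (H_out = 5.791) and T = 321.6 (H_out = 7.905) on hF = 6.548 gives T ≈ 320.4 K, at which ψ = 0.18.

T = 320.4 K, V/F = 0.18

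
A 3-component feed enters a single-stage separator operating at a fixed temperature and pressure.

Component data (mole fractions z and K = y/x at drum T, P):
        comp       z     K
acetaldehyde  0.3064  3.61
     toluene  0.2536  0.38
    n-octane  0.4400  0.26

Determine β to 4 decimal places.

Material balance + equilibrium reduce to Σ zᵢ(Kᵢ−1)/(1+β(Kᵢ−1)) = 0.
g(0) = ΣzᵢKᵢ − 1 = 0.3169 and g(1) = 1 − Σzᵢ/Kᵢ = -1.4446, so a root lies in (0, 1).
Newton iteration, β⁰ = 0.5:
  β = 0.5000: g = -0.39775, g' = -1.2047 → β = 0.1698
  β = 0.1698: g = 0.00597, g' = -1.4390 → β = 0.1740
Converged at β = 0.1740.

β = 0.1740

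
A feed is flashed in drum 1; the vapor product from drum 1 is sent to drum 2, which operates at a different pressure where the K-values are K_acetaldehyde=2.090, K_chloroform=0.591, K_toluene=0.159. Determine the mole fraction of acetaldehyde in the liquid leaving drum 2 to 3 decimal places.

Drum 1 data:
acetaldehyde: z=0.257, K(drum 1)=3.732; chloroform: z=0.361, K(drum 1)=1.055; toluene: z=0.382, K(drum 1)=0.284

x_acetaldehyde (drum 2) = 0.336

Drum 1:
Material balance + equilibrium reduce to Σ zᵢ(Kᵢ−1)/(1+ψ₁(Kᵢ−1)) = 0.
Check two-phase: ΣzᵢKᵢ = 1.448 > 1 and Σzᵢ/Kᵢ = 1.756 > 1, so g(0) = 0.448 > 0 and g(1) = -0.756 < 0.
Newton–Raphson from ψ₁ = 0.35:
  ψ₁ = 0.350: g = 0.0134, g' = -0.851 → ψ₁ = 0.366
Converged at ψ₁ = 0.366.
Drum-1 compositions:
  acetaldehyde: x = 0.129, y = 0.480
  chloroform: x = 0.354, y = 0.373
  toluene: x = 0.518, y = 0.147
Drum-2 feed = drum-1 vapor: z₂ = (0.4797, 0.3733, 0.1470).
Drum 2:
Let ψ₂ = V/F and solve Σ zᵢ(Kᵢ−1)/(1+ψ₂(Kᵢ−1)) = 0.
Check two-phase: ΣzᵢKᵢ = 1.247 > 1 and Σzᵢ/Kᵢ = 1.786 > 1, so g(0) = 0.247 > 0 and g(1) = -0.786 < 0.
Newton–Raphson from ψ₂ = 0.46:
  ψ₂ = 0.460: g = -0.0415, g' = -0.624 → ψ₂ = 0.394
  ψ₂ = 0.394: g = -0.0009, g' = -0.600 → ψ₂ = 0.392
Converged at ψ₂ = 0.392.
  acetaldehyde: x = 0.336, y = 0.702
  chloroform: x = 0.445, y = 0.263
  toluene: x = 0.219, y = 0.035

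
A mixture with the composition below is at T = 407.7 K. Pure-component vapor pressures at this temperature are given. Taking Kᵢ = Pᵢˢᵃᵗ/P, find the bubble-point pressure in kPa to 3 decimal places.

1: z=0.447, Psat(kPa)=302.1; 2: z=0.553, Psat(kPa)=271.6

At the bubble point ψ → 0, so ΣzᵢKᵢ = 1 with Kᵢ = Pᵢˢᵃᵗ/P ⇒ P = ΣzᵢPᵢˢᵃᵗ.
P = 0.447·302.1 + 0.553·271.6 = 285.234 kPa

Pbub = 285.234 kPa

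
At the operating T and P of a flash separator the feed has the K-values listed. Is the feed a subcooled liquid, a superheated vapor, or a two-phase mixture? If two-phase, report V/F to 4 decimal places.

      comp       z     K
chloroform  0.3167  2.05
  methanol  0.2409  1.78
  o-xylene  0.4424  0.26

ΣzᵢKᵢ = 1.1931; Σzᵢ/Kᵢ = 1.9914.
Both exceed 1, so a two-phase solution exists.
Newton–Raphson from ψ = 0.5:
  ψ = 0.5000: g = -0.16641, g' = -0.8364 → ψ = 0.3010
  ψ = 0.3010: g = -0.01637, g' = -0.6987 → ψ = 0.2776
  ψ = 0.2776: g = -0.00008, g' = -0.6921 → ψ = 0.2775
Converged at ψ = 0.2775.

two-phase, V/F = 0.2775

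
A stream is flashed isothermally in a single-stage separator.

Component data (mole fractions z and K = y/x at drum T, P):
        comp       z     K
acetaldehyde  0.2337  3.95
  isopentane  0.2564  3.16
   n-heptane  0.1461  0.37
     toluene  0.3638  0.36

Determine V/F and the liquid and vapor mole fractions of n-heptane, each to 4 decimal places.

Rachford–Rice: g(V/F) = Σ zᵢ(Kᵢ−1)/(1+V/F(Kᵢ−1)) = 0.
g(0) = ΣzᵢKᵢ − 1 = 0.9184 and g(1) = 1 − Σzᵢ/Kᵢ = -0.5457, so a root lies in (0, 1).
Iterate (Newton) starting at V/F = 0.51:
  V/F = 0.5100: g = 0.05753, g' = -1.0494 → V/F = 0.5648
  V/F = 0.5648: g = 0.00051, g' = -1.0341 → V/F = 0.5653
Converged at V/F = 0.5653.
Compositions from xᵢ = zᵢ/(1+V/F(Kᵢ−1)), yᵢ = Kᵢxᵢ:
  acetaldehyde: x = 0.0876, y = 0.3460
  isopentane: x = 0.1154, y = 0.3648
  n-heptane: x = 0.2269, y = 0.0840
  toluene: x = 0.5700, y = 0.2052

V/F = 0.5653, x_n-heptane = 0.2269, y_n-heptane = 0.0840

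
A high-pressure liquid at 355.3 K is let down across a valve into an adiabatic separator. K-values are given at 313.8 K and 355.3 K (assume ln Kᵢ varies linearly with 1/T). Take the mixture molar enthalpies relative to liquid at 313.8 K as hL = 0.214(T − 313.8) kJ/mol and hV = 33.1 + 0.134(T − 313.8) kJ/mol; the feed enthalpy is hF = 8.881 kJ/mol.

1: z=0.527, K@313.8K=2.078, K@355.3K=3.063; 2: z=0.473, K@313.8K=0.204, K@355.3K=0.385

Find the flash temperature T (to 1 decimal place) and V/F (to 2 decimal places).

Adiabatic flash: solve Rachford–Rice at each trial T, then check hF = ψ·hV(T) + (1−ψ)·hL(T).
  T = 313.8 K: K = (2.078, 0.204), RR gives ψ = 0.223, H_out = 7.391 kJ/mol
  T = 355.3 K: K = (3.063, 0.385), RR gives ψ = 0.628, H_out = 27.572 kJ/mol
  T = 334.6 K: K = (2.555, 0.286), RR gives ψ = 0.434, H_out = 18.091 kJ/mol
  T = 324.2 K: K = (2.312, 0.243), RR gives ψ = 0.335, H_out = 13.050 kJ/mol
  T = 319.0 K: K = (2.194, 0.223), RR gives ψ = 0.282, H_out = 10.326 kJ/mol
  T = 316.4 K: K = (2.136, 0.213), RR gives ψ = 0.253, H_out = 8.890 kJ/mol
  T = 315.1 K: K = (2.107, 0.209), RR gives ψ = 0.239, H_out = 8.149 kJ/mol
Linear interpolation between T = 315.1 (H_out = 8.149) and T = 316.4 (H_out = 8.890) on hF = 8.881 gives T ≈ 316.4 K, at which ψ = 0.25.

T = 316.4 K, V/F = 0.25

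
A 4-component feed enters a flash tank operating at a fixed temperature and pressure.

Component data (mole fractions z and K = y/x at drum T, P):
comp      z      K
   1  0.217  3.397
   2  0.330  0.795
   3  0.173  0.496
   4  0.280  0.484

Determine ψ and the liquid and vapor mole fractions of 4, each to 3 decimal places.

ψ = 0.233, x_4 = 0.318, y_4 = 0.154

Material balance + equilibrium reduce to Σ zᵢ(Kᵢ−1)/(1+ψ(Kᵢ−1)) = 0.
Check two-phase: ΣzᵢKᵢ = 1.221 > 1 and Σzᵢ/Kᵢ = 1.406 > 1, so g(0) = 0.221 > 0 and g(1) = -0.406 < 0.
Newton–Raphson from ψ = 0.31:
  ψ = 0.310: g = -0.0492, g' = -0.594 → ψ = 0.227
  ψ = 0.227: g = 0.0037, g' = -0.690 → ψ = 0.233
Converged at ψ = 0.233.
Compositions from xᵢ = zᵢ/(1+ψ(Kᵢ−1)), yᵢ = Kᵢxᵢ:
  1: x = 0.139, y = 0.473
  2: x = 0.347, y = 0.275
  3: x = 0.196, y = 0.097
  4: x = 0.318, y = 0.154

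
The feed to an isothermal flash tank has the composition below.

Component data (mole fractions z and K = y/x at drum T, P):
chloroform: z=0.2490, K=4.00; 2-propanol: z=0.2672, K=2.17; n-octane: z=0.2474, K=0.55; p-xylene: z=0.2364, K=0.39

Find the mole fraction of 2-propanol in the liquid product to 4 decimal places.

Newton–Raphson from β = 0.5:
  β = 0.5000: g = 0.14490, g' = -0.7697 → β = 0.6883
  β = 0.6883: g = 0.00707, g' = -0.7173 → β = 0.6981
Converged at β = 0.6981.
Compositions from xᵢ = zᵢ/(1+β(Kᵢ−1)), yᵢ = Kᵢxᵢ:
  chloroform: x = 0.0805, y = 0.3219
  2-propanol: x = 0.1471, y = 0.3191
  n-octane: x = 0.3607, y = 0.1984
  p-xylene: x = 0.4117, y = 0.1606

x_2-propanol = 0.1471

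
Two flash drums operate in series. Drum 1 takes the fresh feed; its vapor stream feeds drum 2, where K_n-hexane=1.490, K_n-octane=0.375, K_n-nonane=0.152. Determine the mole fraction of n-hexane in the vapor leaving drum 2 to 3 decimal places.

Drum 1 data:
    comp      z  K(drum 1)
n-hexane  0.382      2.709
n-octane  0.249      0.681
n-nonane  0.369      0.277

Drum 1:
Material balance + equilibrium reduce to Σ zᵢ(Kᵢ−1)/(1+ψ₁(Kᵢ−1)) = 0.
Feasibility: ΣzᵢKᵢ = 1.307, Σzᵢ/Kᵢ = 1.839 — both > 1, two phases present.
Newton iteration, ψ₁⁰ = 0.59:
  ψ₁ = 0.590: g = -0.2380, g' = -0.902 → ψ₁ = 0.326
  ψ₁ = 0.326: g = -0.0185, g' = -0.822 → ψ₁ = 0.304
Converged at ψ₁ = 0.304.
Drum-1 compositions:
  n-hexane: x = 0.251, y = 0.681
  n-octane: x = 0.276, y = 0.188
  n-nonane: x = 0.473, y = 0.131
Drum-2 feed = drum-1 vapor: z₂ = (0.6813, 0.1878, 0.1310).
Drum 2:
Material balance + equilibrium reduce to Σ zᵢ(Kᵢ−1)/(1+ψ₂(Kᵢ−1)) = 0.
Check two-phase: ΣzᵢKᵢ = 1.105 > 1 and Σzᵢ/Kᵢ = 1.820 > 1, so g(0) = 0.105 > 0 and g(1) = -0.820 < 0.
Iterate (Newton) starting at ψ₂ = 0.5:
  ψ₂ = 0.500: g = -0.0954, g' = -0.545 → ψ₂ = 0.325
  ψ₂ = 0.325: g = -0.0126, g' = -0.417 → ψ₂ = 0.295
  ψ₂ = 0.295: g = -0.0002, g' = -0.403 → ψ₂ = 0.294
Converged at ψ₂ = 0.294.
  n-hexane: x = 0.595, y = 0.887
  n-octane: x = 0.230, y = 0.086
  n-nonane: x = 0.175, y = 0.027

y_n-hexane (drum 2) = 0.887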